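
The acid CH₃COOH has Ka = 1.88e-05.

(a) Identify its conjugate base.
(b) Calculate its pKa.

(a) The conjugate base is formed by removing one H⁺ from CH₃COOH, giving CH₃COO⁻. (b) pKa = -log(Ka) = -log(1.88e-05) = 4.73.

Conjugate base: CH₃COO⁻; pK_a = 4.73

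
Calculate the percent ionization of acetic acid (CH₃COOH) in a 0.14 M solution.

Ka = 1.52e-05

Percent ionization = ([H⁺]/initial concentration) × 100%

Using Ka equilibrium: x² + Ka×x - Ka×C = 0. Solving: [H⁺] = 1.4512e-03. Percent = (1.4512e-03/0.14) × 100

Percent ionization = 1.04%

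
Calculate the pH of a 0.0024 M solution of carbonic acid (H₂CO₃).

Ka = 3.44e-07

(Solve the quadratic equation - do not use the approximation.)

x² + Ka×x - Ka×C = 0. Using quadratic formula: [H⁺] = 2.8562e-05

pH = 4.54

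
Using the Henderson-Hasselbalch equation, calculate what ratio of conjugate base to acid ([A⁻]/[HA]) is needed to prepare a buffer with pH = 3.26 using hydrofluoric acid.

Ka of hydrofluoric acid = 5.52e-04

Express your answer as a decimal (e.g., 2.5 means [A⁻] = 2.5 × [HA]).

pKa = -log(5.52e-04) = 3.2581. pH = pKa + log([A⁻]/[HA]), so log([A⁻]/[HA]) = pH − pKa = 3.26 − 3.2581 = 0.0019. [A⁻]/[HA] = 10^(0.0019) = 1.00

[A⁻]/[HA] = 1.00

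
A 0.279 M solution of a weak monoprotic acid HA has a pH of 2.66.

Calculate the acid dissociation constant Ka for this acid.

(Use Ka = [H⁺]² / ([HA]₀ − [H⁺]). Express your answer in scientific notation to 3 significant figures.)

[H⁺] = 10^(−pH) = 10^(−2.66) = 2.188e-03 M. For HA ⇌ H⁺ + A⁻, Ka = [H⁺][A⁻]/[HA] = [H⁺]² / ([HA]₀ − [H⁺]) = (2.188e-03)² / (0.279 − 2.188e-03) = 1.73e-05.

K_a = 1.73e-05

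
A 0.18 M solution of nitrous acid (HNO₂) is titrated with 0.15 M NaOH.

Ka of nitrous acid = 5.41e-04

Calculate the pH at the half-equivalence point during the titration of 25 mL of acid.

At half-equivalence [HA] = [A⁻], so Henderson-Hasselbalch gives pH = pKa = -log(5.41e-04) = 3.27.

pH = pKa = 3.27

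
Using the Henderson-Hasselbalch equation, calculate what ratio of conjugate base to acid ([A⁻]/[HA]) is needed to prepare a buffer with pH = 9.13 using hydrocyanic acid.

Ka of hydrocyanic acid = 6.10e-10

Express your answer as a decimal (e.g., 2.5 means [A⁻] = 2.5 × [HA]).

pKa = -log(6.10e-10) = 9.2147. pH = pKa + log([A⁻]/[HA]), so log([A⁻]/[HA]) = pH − pKa = 9.13 − 9.2147 = -0.0847. [A⁻]/[HA] = 10^(-0.0847) = 0.823

[A⁻]/[HA] = 0.823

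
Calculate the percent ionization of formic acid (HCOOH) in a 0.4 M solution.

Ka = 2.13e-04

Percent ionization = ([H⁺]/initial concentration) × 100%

Using Ka equilibrium: x² + Ka×x - Ka×C = 0. Solving: [H⁺] = 9.1245e-03. Percent = (9.1245e-03/0.4) × 100

Percent ionization = 2.28%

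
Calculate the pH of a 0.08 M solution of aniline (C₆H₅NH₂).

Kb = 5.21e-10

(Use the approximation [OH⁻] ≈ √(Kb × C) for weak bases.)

[OH⁻] = √(Kb × C) = √(5.21e-10 × 0.08) = 6.4560e-06. pOH = 5.19, pH = 14 - pOH

pH = 8.81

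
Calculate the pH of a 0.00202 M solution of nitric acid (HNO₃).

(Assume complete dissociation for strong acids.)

[H⁺] = 0.00202 M for strong acid. pH = -log[H⁺] = -log(0.00202)

pH = 2.69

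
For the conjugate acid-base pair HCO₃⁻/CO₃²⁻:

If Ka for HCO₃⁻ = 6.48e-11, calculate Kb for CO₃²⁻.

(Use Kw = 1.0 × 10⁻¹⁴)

For a conjugate pair Ka × Kb = Kw, so Kb = Kw/Ka = 1.0 × 10⁻¹⁴ / 6.48e-11 = 1.54e-04.

K_b = 1.54e-04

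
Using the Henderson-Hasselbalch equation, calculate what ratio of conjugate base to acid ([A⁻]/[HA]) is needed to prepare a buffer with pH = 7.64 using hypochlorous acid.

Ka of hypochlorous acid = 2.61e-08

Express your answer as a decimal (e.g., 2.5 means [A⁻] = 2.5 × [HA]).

pKa = -log(2.61e-08) = 7.5834. pH = pKa + log([A⁻]/[HA]), so log([A⁻]/[HA]) = pH − pKa = 7.64 − 7.5834 = 0.0566. [A⁻]/[HA] = 10^(0.0566) = 1.14

[A⁻]/[HA] = 1.14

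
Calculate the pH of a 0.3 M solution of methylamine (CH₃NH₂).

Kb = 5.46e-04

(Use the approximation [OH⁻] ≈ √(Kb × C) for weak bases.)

[OH⁻] = √(Kb × C) = √(5.46e-04 × 0.3) = 1.2798e-02. pOH = 1.89, pH = 14 - pOH

pH = 12.11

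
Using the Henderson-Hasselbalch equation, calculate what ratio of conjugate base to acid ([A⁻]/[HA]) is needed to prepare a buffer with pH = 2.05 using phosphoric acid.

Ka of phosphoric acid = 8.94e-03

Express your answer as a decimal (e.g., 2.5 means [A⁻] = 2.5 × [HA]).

pKa = -log(8.94e-03) = 2.0487. pH = pKa + log([A⁻]/[HA]), so log([A⁻]/[HA]) = pH − pKa = 2.05 − 2.0487 = 0.0013. [A⁻]/[HA] = 10^(0.0013) = 1.00

[A⁻]/[HA] = 1.00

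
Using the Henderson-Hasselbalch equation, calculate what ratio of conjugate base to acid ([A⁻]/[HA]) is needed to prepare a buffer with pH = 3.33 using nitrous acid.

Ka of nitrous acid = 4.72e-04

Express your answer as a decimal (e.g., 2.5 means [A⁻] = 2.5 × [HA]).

pKa = -log(4.72e-04) = 3.3261. pH = pKa + log([A⁻]/[HA]), so log([A⁻]/[HA]) = pH − pKa = 3.33 − 3.3261 = 0.0039. [A⁻]/[HA] = 10^(0.0039) = 1.01

[A⁻]/[HA] = 1.01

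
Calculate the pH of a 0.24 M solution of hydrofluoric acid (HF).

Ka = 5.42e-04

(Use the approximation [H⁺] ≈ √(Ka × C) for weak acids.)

[H⁺] = √(Ka × C) = √(5.42e-04 × 0.24) = 1.1405e-02. pH = -log(1.1405e-02)

pH = 1.94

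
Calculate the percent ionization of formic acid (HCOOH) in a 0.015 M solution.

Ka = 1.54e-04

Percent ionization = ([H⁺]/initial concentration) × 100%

Using Ka equilibrium: x² + Ka×x - Ka×C = 0. Solving: [H⁺] = 1.4448e-03. Percent = (1.4448e-03/0.015) × 100

Percent ionization = 9.63%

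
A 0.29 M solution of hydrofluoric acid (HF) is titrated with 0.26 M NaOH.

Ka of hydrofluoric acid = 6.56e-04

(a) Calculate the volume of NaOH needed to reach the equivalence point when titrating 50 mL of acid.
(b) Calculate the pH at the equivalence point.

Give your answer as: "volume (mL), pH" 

moles acid = 0.29 × 50/1000 = 0.0145 mol; V_base = moles/0.26 × 1000 = 55.8 mL. At equivalence only the conjugate base is present: [A⁻] = 0.0145/0.106 = 1.3709e-01 M. Kb = Kw/Ka = 1.52e-11; [OH⁻] = √(Kb × [A⁻]) = 1.4456e-06; pOH = 5.84; pH = 14 - pOH = 8.16.

V = 55.8 mL, pH = 8.16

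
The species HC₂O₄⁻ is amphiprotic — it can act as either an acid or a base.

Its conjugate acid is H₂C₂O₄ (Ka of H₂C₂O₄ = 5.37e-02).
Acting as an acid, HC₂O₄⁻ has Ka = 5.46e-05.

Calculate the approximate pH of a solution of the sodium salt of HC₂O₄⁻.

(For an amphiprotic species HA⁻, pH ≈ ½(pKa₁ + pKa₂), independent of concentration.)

pKa₁ = -log(5.37e-02) = 1.27; pKa₂ = -log(5.46e-05) = 4.26. For an amphiprotic species, pH ≈ ½(pKa₁ + pKa₂) = ½(1.27 + 4.26) = 2.77.

pH = 2.77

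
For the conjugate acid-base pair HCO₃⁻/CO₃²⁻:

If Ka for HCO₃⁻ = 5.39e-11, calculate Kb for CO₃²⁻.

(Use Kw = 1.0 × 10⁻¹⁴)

For a conjugate pair Ka × Kb = Kw, so Kb = Kw/Ka = 1.0 × 10⁻¹⁴ / 5.39e-11 = 1.86e-04.

K_b = 1.86e-04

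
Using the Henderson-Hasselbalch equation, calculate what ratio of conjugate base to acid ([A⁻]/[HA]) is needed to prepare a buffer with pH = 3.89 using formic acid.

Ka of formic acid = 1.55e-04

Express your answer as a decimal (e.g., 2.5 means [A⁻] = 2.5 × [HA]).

pKa = -log(1.55e-04) = 3.8097. pH = pKa + log([A⁻]/[HA]), so log([A⁻]/[HA]) = pH − pKa = 3.89 − 3.8097 = 0.0803. [A⁻]/[HA] = 10^(0.0803) = 1.20

[A⁻]/[HA] = 1.20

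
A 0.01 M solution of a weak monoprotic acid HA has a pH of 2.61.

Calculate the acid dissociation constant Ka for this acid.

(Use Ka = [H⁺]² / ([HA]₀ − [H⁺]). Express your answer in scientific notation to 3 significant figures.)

[H⁺] = 10^(−pH) = 10^(−2.61) = 2.455e-03 M. For HA ⇌ H⁺ + A⁻, Ka = [H⁺][A⁻]/[HA] = [H⁺]² / ([HA]₀ − [H⁺]) = (2.455e-03)² / (0.01 − 2.455e-03) = 7.99e-04.

K_a = 7.99e-04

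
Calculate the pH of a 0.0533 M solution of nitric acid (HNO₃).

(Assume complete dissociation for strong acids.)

[H⁺] = 0.0533 M for strong acid. pH = -log[H⁺] = -log(0.0533)

pH = 1.27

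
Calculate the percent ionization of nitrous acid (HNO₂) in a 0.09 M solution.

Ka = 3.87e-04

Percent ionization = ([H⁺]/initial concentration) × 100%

Using Ka equilibrium: x² + Ka×x - Ka×C = 0. Solving: [H⁺] = 5.7114e-03. Percent = (5.7114e-03/0.09) × 100

Percent ionization = 6.35%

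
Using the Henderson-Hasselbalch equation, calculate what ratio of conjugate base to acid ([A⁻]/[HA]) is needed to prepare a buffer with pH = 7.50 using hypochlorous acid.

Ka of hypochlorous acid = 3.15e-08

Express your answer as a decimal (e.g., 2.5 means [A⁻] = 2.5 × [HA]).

pKa = -log(3.15e-08) = 7.5017. pH = pKa + log([A⁻]/[HA]), so log([A⁻]/[HA]) = pH − pKa = 7.50 − 7.5017 = -0.0017. [A⁻]/[HA] = 10^(-0.0017) = 0.996

[A⁻]/[HA] = 0.996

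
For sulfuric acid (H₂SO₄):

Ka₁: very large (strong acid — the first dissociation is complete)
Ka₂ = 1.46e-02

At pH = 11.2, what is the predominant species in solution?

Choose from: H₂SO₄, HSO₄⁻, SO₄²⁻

The first dissociation is complete, so H₂SO₄ itself is never the predominant species in water; pKa₂ = -log(1.46e-02) = 1.84. For a polyprotic acid the predominant species crosses at each pKa: below pKa_n the protonated form dominates, above it the deprotonated form does. At pH = 11.2, the predominant species is SO₄²⁻.

SO₄²⁻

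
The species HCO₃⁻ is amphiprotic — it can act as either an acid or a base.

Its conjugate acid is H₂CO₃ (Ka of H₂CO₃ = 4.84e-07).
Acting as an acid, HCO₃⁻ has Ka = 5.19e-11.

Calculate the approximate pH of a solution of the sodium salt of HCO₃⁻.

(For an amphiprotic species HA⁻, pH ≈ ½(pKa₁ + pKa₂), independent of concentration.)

pKa₁ = -log(4.84e-07) = 6.32; pKa₂ = -log(5.19e-11) = 10.28. For an amphiprotic species, pH ≈ ½(pKa₁ + pKa₂) = ½(6.32 + 10.28) = 8.30.

pH = 8.30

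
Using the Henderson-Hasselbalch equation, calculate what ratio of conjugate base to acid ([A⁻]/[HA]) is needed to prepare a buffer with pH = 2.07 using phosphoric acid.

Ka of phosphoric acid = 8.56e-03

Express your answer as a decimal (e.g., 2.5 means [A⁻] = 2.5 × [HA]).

pKa = -log(8.56e-03) = 2.0675. pH = pKa + log([A⁻]/[HA]), so log([A⁻]/[HA]) = pH − pKa = 2.07 − 2.0675 = 0.0025. [A⁻]/[HA] = 10^(0.0025) = 1.01

[A⁻]/[HA] = 1.01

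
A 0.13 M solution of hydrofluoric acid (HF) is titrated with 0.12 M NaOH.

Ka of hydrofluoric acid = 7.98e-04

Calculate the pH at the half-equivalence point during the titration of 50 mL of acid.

At half-equivalence [HA] = [A⁻], so Henderson-Hasselbalch gives pH = pKa = -log(7.98e-04) = 3.10.

pH = pKa = 3.10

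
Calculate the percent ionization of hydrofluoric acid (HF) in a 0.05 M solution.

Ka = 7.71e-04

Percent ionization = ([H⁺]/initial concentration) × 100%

Using Ka equilibrium: x² + Ka×x - Ka×C = 0. Solving: [H⁺] = 5.8353e-03. Percent = (5.8353e-03/0.05) × 100

Percent ionization = 11.7%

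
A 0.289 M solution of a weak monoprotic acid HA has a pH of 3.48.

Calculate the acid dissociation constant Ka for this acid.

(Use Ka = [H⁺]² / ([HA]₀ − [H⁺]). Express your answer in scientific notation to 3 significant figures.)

[H⁺] = 10^(−pH) = 10^(−3.48) = 3.311e-04 M. For HA ⇌ H⁺ + A⁻, Ka = [H⁺][A⁻]/[HA] = [H⁺]² / ([HA]₀ − [H⁺]) = (3.311e-04)² / (0.289 − 3.311e-04) = 3.80e-07.

K_a = 3.80e-07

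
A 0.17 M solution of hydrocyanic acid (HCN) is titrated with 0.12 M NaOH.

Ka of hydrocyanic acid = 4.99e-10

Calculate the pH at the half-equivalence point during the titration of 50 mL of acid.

At half-equivalence [HA] = [A⁻], so Henderson-Hasselbalch gives pH = pKa = -log(4.99e-10) = 9.30.

pH = pKa = 9.30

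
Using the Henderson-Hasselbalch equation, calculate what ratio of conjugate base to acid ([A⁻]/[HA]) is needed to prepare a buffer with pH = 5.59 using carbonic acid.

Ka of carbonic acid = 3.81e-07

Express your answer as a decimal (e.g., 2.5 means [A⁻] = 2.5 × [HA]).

pKa = -log(3.81e-07) = 6.4191. pH = pKa + log([A⁻]/[HA]), so log([A⁻]/[HA]) = pH − pKa = 5.59 − 6.4191 = -0.8291. [A⁻]/[HA] = 10^(-0.8291) = 0.148

[A⁻]/[HA] = 0.148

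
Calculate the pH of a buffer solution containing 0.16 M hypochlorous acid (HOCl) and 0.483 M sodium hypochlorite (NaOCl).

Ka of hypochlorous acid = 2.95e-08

pKa = -log(2.95e-08) = 7.53. pH = pKa + log([A⁻]/[HA]) = 7.53 + log(0.483/0.16)

pH = 8.01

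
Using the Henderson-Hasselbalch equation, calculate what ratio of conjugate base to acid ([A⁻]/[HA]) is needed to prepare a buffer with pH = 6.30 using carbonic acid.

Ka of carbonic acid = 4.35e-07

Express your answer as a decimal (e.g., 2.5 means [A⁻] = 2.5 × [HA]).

pKa = -log(4.35e-07) = 6.3615. pH = pKa + log([A⁻]/[HA]), so log([A⁻]/[HA]) = pH − pKa = 6.30 − 6.3615 = -0.0615. [A⁻]/[HA] = 10^(-0.0615) = 0.868

[A⁻]/[HA] = 0.868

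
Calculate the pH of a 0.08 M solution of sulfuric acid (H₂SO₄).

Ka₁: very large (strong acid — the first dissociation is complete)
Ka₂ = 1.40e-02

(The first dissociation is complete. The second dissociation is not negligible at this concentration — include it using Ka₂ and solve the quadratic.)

First dissociation is complete: [H⁺]₀ = [HSO₄⁻]₀ = C = 0.08 M. Second dissociation HSO₄⁻ ⇌ H⁺ + SO₄²⁻: let x = [SO₄²⁻]. Ka₂ = (C + x)·x / (C − x) = 1.40e-02 → x² + (C + Ka₂)·x − Ka₂·C = 0 → x² + 0.09400·x − 1.120e-03 = 0. x = (−0.09400 + √(0.09400² + 4 × 1.120e-03)) / 2 = 1.0697e-02 M. [H⁺] = C + x = 0.08 + 1.0697e-02 = 9.0697e-02 M. pH = -log(9.0697e-02) = 1.04.

pH = 1.04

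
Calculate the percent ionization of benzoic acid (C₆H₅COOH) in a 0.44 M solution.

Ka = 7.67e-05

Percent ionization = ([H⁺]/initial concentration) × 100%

Using Ka equilibrium: x² + Ka×x - Ka×C = 0. Solving: [H⁺] = 5.7711e-03. Percent = (5.7711e-03/0.44) × 100

Percent ionization = 1.31%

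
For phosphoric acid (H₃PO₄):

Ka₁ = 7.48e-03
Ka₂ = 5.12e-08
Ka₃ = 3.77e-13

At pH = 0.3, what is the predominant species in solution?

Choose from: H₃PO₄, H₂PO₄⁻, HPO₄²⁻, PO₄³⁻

pKa₁ = 2.13, pKa₂ = 7.29, pKa₃ = 12.42. For a polyprotic acid the predominant species crosses at each pKa: below pKa_n the protonated form dominates, above it the deprotonated form does. At pH = 0.3, the predominant species is H₃PO₄.

H₃PO₄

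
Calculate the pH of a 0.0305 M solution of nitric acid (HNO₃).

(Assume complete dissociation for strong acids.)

[H⁺] = 0.0305 M for strong acid. pH = -log[H⁺] = -log(0.0305)

pH = 1.52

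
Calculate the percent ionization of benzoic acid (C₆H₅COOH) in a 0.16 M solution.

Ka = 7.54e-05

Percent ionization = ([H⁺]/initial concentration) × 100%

Using Ka equilibrium: x² + Ka×x - Ka×C = 0. Solving: [H⁺] = 3.4358e-03. Percent = (3.4358e-03/0.16) × 100

Percent ionization = 2.15%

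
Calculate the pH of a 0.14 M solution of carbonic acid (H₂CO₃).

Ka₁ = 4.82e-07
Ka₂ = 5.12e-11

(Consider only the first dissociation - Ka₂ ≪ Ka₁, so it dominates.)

First dissociation dominates. From Ka₁ = [H⁺][HA⁻]/[H₂A], x² + Ka₁·x − Ka₁·C = 0 with C = 0.14 M and Ka₁ = 4.82e-07. Solving: [H⁺] = (−Ka₁ + √(Ka₁² + 4·Ka₁·C)) / 2 = 2.5953e-04 M. pH = -log(2.5953e-04) = 3.59.

pH = 3.59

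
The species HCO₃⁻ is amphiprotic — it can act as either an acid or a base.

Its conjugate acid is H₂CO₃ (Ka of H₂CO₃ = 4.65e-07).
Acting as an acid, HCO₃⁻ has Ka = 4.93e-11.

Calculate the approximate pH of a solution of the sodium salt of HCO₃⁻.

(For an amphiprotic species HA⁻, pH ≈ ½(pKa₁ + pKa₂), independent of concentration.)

pKa₁ = -log(4.65e-07) = 6.33; pKa₂ = -log(4.93e-11) = 10.31. For an amphiprotic species, pH ≈ ½(pKa₁ + pKa₂) = ½(6.33 + 10.31) = 8.32.

pH = 8.32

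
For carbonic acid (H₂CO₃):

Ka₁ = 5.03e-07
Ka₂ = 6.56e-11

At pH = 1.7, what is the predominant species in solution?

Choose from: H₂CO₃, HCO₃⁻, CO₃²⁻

pKa₁ = 6.30, pKa₂ = 10.18. For a polyprotic acid the predominant species crosses at each pKa: below pKa_n the protonated form dominates, above it the deprotonated form does. At pH = 1.7, the predominant species is H₂CO₃.

H₂CO₃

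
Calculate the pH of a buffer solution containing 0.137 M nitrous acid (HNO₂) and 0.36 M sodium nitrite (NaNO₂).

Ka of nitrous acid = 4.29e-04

pKa = -log(4.29e-04) = 3.37. pH = pKa + log([A⁻]/[HA]) = 3.37 + log(0.36/0.137)

pH = 3.79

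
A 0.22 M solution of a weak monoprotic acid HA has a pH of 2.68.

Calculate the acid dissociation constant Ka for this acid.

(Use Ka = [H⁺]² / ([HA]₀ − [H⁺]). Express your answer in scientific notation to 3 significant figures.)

[H⁺] = 10^(−pH) = 10^(−2.68) = 2.089e-03 M. For HA ⇌ H⁺ + A⁻, Ka = [H⁺][A⁻]/[HA] = [H⁺]² / ([HA]₀ − [H⁺]) = (2.089e-03)² / (0.22 − 2.089e-03) = 2.00e-05.

K_a = 2.00e-05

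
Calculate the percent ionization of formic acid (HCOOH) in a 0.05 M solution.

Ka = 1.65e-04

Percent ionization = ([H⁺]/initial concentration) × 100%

Using Ka equilibrium: x² + Ka×x - Ka×C = 0. Solving: [H⁺] = 2.7910e-03. Percent = (2.7910e-03/0.05) × 100

Percent ionization = 5.58%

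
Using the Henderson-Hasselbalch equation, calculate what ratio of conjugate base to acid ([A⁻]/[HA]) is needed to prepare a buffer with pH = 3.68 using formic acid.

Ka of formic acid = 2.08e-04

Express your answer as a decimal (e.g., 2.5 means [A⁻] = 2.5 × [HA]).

pKa = -log(2.08e-04) = 3.6819. pH = pKa + log([A⁻]/[HA]), so log([A⁻]/[HA]) = pH − pKa = 3.68 − 3.6819 = -0.0019. [A⁻]/[HA] = 10^(-0.0019) = 0.996

[A⁻]/[HA] = 0.996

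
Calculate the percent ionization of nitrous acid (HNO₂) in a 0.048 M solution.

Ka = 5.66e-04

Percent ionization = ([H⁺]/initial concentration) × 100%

Using Ka equilibrium: x² + Ka×x - Ka×C = 0. Solving: [H⁺] = 4.9370e-03. Percent = (4.9370e-03/0.048) × 100

Percent ionization = 10.3%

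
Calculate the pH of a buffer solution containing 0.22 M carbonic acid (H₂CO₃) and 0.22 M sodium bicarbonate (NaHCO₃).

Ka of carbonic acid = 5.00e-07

pKa = -log(5.00e-07) = 6.30. pH = pKa + log([A⁻]/[HA]) = 6.30 + log(0.22/0.22)

pH = 6.30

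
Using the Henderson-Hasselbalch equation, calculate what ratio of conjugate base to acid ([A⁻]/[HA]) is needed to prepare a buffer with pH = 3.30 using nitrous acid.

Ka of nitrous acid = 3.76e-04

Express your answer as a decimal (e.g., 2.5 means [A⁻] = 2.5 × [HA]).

pKa = -log(3.76e-04) = 3.4248. pH = pKa + log([A⁻]/[HA]), so log([A⁻]/[HA]) = pH − pKa = 3.30 − 3.4248 = -0.1248. [A⁻]/[HA] = 10^(-0.1248) = 0.750

[A⁻]/[HA] = 0.750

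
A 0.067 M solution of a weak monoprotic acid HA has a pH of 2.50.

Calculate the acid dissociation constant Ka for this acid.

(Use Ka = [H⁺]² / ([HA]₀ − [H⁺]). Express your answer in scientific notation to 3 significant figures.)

[H⁺] = 10^(−pH) = 10^(−2.50) = 3.162e-03 M. For HA ⇌ H⁺ + A⁻, Ka = [H⁺][A⁻]/[HA] = [H⁺]² / ([HA]₀ − [H⁺]) = (3.162e-03)² / (0.067 − 3.162e-03) = 1.57e-04.

K_a = 1.57e-04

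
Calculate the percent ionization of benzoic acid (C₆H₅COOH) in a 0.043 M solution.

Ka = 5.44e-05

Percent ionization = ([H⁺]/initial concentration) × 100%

Using Ka equilibrium: x² + Ka×x - Ka×C = 0. Solving: [H⁺] = 1.5025e-03. Percent = (1.5025e-03/0.043) × 100

Percent ionization = 3.49%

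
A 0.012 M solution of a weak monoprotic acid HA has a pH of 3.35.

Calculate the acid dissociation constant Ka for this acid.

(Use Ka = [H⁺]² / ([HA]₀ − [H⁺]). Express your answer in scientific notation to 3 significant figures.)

[H⁺] = 10^(−pH) = 10^(−3.35) = 4.467e-04 M. For HA ⇌ H⁺ + A⁻, Ka = [H⁺][A⁻]/[HA] = [H⁺]² / ([HA]₀ − [H⁺]) = (4.467e-04)² / (0.012 − 4.467e-04) = 1.73e-05.

K_a = 1.73e-05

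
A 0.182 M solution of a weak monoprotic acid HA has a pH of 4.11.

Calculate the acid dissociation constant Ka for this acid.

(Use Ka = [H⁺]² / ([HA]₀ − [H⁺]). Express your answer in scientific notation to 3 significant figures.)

[H⁺] = 10^(−pH) = 10^(−4.11) = 7.762e-05 M. For HA ⇌ H⁺ + A⁻, Ka = [H⁺][A⁻]/[HA] = [H⁺]² / ([HA]₀ − [H⁺]) = (7.762e-05)² / (0.182 − 7.762e-05) = 3.31e-08.

K_a = 3.31e-08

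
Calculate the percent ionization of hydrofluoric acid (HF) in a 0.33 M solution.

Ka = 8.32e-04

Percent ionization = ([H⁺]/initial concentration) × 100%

Using Ka equilibrium: x² + Ka×x - Ka×C = 0. Solving: [H⁺] = 1.6159e-02. Percent = (1.6159e-02/0.33) × 100

Percent ionization = 4.9%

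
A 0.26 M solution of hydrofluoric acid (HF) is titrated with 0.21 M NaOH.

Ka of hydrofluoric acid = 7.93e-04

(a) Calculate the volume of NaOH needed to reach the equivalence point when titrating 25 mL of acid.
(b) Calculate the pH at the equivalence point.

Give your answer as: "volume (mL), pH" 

moles acid = 0.26 × 25/1000 = 0.0065 mol; V_base = moles/0.21 × 1000 = 31.0 mL. At equivalence only the conjugate base is present: [A⁻] = 0.0065/0.056 = 1.1617e-01 M. Kb = Kw/Ka = 1.26e-11; [OH⁻] = √(Kb × [A⁻]) = 1.2103e-06; pOH = 5.92; pH = 14 - pOH = 8.08.

V = 31.0 mL, pH = 8.08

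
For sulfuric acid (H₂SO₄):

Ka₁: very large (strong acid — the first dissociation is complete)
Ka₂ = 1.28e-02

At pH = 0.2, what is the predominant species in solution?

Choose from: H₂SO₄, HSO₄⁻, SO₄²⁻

The first dissociation is complete, so H₂SO₄ itself is never the predominant species in water; pKa₂ = -log(1.28e-02) = 1.89. For a polyprotic acid the predominant species crosses at each pKa: below pKa_n the protonated form dominates, above it the deprotonated form does. At pH = 0.2, the predominant species is HSO₄⁻.

HSO₄⁻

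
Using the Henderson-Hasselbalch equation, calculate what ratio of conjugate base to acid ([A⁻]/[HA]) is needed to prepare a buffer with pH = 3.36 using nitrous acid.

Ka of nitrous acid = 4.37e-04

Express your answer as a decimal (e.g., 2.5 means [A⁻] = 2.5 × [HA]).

pKa = -log(4.37e-04) = 3.3595. pH = pKa + log([A⁻]/[HA]), so log([A⁻]/[HA]) = pH − pKa = 3.36 − 3.3595 = 0.0005. [A⁻]/[HA] = 10^(0.0005) = 1.00

[A⁻]/[HA] = 1.00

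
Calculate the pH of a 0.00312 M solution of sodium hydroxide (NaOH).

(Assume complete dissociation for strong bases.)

[OH⁻] = 0.00312 M for strong base. pOH = -log[OH⁻] = 2.51, pH = 14 - pOH

pH = 11.49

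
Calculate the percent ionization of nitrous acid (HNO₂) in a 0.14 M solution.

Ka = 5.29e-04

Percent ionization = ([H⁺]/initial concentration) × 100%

Using Ka equilibrium: x² + Ka×x - Ka×C = 0. Solving: [H⁺] = 8.3454e-03. Percent = (8.3454e-03/0.14) × 100

Percent ionization = 5.96%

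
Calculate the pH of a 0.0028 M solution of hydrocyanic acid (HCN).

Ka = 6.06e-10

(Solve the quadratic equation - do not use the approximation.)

x² + Ka×x - Ka×C = 0. Using quadratic formula: [H⁺] = 1.3023e-06

pH = 5.89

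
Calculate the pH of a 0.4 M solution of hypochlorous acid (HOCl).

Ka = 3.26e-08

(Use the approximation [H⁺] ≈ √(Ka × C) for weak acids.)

[H⁺] = √(Ka × C) = √(3.26e-08 × 0.4) = 1.1419e-04. pH = -log(1.1419e-04)

pH = 3.94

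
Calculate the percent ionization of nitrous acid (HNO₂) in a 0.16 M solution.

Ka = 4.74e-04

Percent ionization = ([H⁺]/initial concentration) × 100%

Using Ka equilibrium: x² + Ka×x - Ka×C = 0. Solving: [H⁺] = 8.4748e-03. Percent = (8.4748e-03/0.16) × 100

Percent ionization = 5.3%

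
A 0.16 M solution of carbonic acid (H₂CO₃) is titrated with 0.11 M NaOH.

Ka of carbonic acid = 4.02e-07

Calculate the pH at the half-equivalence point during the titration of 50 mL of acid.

At half-equivalence [HA] = [A⁻], so Henderson-Hasselbalch gives pH = pKa = -log(4.02e-07) = 6.40.

pH = pKa = 6.40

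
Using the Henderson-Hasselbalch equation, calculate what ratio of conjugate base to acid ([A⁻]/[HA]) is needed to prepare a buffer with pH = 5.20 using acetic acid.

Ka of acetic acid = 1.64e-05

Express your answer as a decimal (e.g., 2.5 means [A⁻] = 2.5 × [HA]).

pKa = -log(1.64e-05) = 4.7852. pH = pKa + log([A⁻]/[HA]), so log([A⁻]/[HA]) = pH − pKa = 5.20 − 4.7852 = 0.4148. [A⁻]/[HA] = 10^(0.4148) = 2.60

[A⁻]/[HA] = 2.60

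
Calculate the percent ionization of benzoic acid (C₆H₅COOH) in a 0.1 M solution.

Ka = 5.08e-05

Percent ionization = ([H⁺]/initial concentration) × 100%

Using Ka equilibrium: x² + Ka×x - Ka×C = 0. Solving: [H⁺] = 2.2286e-03. Percent = (2.2286e-03/0.1) × 100

Percent ionization = 2.23%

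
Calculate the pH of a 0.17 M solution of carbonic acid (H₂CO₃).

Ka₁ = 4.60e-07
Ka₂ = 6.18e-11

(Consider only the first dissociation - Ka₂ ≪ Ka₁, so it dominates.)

First dissociation dominates. From Ka₁ = [H⁺][HA⁻]/[H₂A], x² + Ka₁·x − Ka₁·C = 0 with C = 0.17 M and Ka₁ = 4.60e-07. Solving: [H⁺] = (−Ka₁ + √(Ka₁² + 4·Ka₁·C)) / 2 = 2.7941e-04 M. pH = -log(2.7941e-04) = 3.55.

pH = 3.55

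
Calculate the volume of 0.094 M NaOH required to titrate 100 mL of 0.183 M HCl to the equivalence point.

At equivalence: moles acid = moles base. moles HCl = 0.183 × 100/1000 = 0.0183 mol. V_base = moles / 0.094 × 1000 = 194.7 mL.

V_{base} = 194.7 mL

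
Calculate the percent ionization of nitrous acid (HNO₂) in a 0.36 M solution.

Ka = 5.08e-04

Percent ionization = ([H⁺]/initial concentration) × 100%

Using Ka equilibrium: x² + Ka×x - Ka×C = 0. Solving: [H⁺] = 1.3272e-02. Percent = (1.3272e-02/0.36) × 100

Percent ionization = 3.69%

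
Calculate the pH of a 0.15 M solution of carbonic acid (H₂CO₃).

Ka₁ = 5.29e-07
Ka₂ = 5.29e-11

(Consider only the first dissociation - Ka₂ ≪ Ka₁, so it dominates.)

First dissociation dominates. From Ka₁ = [H⁺][HA⁻]/[H₂A], x² + Ka₁·x − Ka₁·C = 0 with C = 0.15 M and Ka₁ = 5.29e-07. Solving: [H⁺] = (−Ka₁ + √(Ka₁² + 4·Ka₁·C)) / 2 = 2.8143e-04 M. pH = -log(2.8143e-04) = 3.55.

pH = 3.55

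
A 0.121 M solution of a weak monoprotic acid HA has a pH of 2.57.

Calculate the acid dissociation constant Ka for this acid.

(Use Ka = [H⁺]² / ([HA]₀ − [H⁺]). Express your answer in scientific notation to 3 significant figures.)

[H⁺] = 10^(−pH) = 10^(−2.57) = 2.692e-03 M. For HA ⇌ H⁺ + A⁻, Ka = [H⁺][A⁻]/[HA] = [H⁺]² / ([HA]₀ − [H⁺]) = (2.692e-03)² / (0.121 − 2.692e-03) = 6.12e-05.

K_a = 6.12e-05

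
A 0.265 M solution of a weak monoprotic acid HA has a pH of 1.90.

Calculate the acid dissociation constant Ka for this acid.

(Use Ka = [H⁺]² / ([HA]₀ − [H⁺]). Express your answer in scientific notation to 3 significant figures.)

[H⁺] = 10^(−pH) = 10^(−1.90) = 1.259e-02 M. For HA ⇌ H⁺ + A⁻, Ka = [H⁺][A⁻]/[HA] = [H⁺]² / ([HA]₀ − [H⁺]) = (1.259e-02)² / (0.265 − 1.259e-02) = 6.28e-04.

K_a = 6.28e-04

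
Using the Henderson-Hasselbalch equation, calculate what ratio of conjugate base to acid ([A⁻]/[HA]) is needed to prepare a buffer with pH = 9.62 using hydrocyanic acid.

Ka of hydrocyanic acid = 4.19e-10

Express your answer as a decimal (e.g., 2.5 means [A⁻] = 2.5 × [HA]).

pKa = -log(4.19e-10) = 9.3778. pH = pKa + log([A⁻]/[HA]), so log([A⁻]/[HA]) = pH − pKa = 9.62 − 9.3778 = 0.2422. [A⁻]/[HA] = 10^(0.2422) = 1.75

[A⁻]/[HA] = 1.75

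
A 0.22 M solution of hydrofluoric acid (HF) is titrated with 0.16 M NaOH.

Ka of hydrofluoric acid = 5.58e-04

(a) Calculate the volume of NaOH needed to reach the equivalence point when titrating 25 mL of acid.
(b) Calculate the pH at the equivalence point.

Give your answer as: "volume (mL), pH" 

moles acid = 0.22 × 25/1000 = 0.0055 mol; V_base = moles/0.16 × 1000 = 34.4 mL. At equivalence only the conjugate base is present: [A⁻] = 0.0055/0.059 = 9.2632e-02 M. Kb = Kw/Ka = 1.79e-11; [OH⁻] = √(Kb × [A⁻]) = 1.2884e-06; pOH = 5.89; pH = 14 - pOH = 8.11.

V = 34.4 mL, pH = 8.11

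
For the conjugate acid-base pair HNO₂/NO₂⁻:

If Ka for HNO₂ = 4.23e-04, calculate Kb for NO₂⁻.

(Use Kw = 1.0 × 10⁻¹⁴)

For a conjugate pair Ka × Kb = Kw, so Kb = Kw/Ka = 1.0 × 10⁻¹⁴ / 4.23e-04 = 2.36e-11.

K_b = 2.36e-11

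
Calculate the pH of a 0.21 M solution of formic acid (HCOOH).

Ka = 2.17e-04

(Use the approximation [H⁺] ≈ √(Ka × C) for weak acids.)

[H⁺] = √(Ka × C) = √(2.17e-04 × 0.21) = 6.7506e-03. pH = -log(6.7506e-03)

pH = 2.17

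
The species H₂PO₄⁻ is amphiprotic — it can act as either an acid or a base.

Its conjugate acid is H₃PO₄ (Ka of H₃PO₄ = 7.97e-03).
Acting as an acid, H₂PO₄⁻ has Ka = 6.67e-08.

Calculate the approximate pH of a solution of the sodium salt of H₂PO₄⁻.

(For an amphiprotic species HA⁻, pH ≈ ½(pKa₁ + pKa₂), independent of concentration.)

pKa₁ = -log(7.97e-03) = 2.10; pKa₂ = -log(6.67e-08) = 7.18. For an amphiprotic species, pH ≈ ½(pKa₁ + pKa₂) = ½(2.10 + 7.18) = 4.64.

pH = 4.64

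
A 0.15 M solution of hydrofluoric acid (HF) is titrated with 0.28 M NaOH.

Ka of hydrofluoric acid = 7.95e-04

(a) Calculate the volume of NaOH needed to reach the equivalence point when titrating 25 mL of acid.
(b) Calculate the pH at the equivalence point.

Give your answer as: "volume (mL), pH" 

moles acid = 0.15 × 25/1000 = 0.00375 mol; V_base = moles/0.28 × 1000 = 13.4 mL. At equivalence only the conjugate base is present: [A⁻] = 0.00375/0.038 = 9.7674e-02 M. Kb = Kw/Ka = 1.26e-11; [OH⁻] = √(Kb × [A⁻]) = 1.1084e-06; pOH = 5.96; pH = 14 - pOH = 8.04.

V = 13.4 mL, pH = 8.04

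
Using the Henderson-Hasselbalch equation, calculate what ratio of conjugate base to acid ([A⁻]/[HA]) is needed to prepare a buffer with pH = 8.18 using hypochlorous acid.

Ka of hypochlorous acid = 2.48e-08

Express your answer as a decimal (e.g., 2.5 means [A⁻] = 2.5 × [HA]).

pKa = -log(2.48e-08) = 7.6055. pH = pKa + log([A⁻]/[HA]), so log([A⁻]/[HA]) = pH − pKa = 8.18 − 7.6055 = 0.5745. [A⁻]/[HA] = 10^(0.5745) = 3.75

[A⁻]/[HA] = 3.75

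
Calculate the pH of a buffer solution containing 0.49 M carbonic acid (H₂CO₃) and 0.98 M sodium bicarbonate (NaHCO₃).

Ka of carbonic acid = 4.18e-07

pKa = -log(4.18e-07) = 6.38. pH = pKa + log([A⁻]/[HA]) = 6.38 + log(0.98/0.49)

pH = 6.68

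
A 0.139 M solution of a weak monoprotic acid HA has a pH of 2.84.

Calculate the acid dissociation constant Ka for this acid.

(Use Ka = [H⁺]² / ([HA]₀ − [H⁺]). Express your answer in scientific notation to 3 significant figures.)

[H⁺] = 10^(−pH) = 10^(−2.84) = 1.445e-03 M. For HA ⇌ H⁺ + A⁻, Ka = [H⁺][A⁻]/[HA] = [H⁺]² / ([HA]₀ − [H⁺]) = (1.445e-03)² / (0.139 − 1.445e-03) = 1.52e-05.

K_a = 1.52e-05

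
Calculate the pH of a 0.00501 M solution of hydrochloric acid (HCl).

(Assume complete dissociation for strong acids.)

[H⁺] = 0.00501 M for strong acid. pH = -log[H⁺] = -log(0.00501)

pH = 2.30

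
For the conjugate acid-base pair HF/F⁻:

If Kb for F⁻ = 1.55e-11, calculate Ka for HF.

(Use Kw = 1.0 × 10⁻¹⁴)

For a conjugate pair Ka × Kb = Kw, so Ka = Kw/Kb = 1.0 × 10⁻¹⁴ / 1.55e-11 = 6.45e-04.

K_a = 6.45e-04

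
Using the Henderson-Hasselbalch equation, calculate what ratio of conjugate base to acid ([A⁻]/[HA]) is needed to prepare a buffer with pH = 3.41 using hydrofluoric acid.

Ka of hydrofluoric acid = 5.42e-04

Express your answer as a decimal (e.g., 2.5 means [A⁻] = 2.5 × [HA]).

pKa = -log(5.42e-04) = 3.2660. pH = pKa + log([A⁻]/[HA]), so log([A⁻]/[HA]) = pH − pKa = 3.41 − 3.2660 = 0.1440. [A⁻]/[HA] = 10^(0.1440) = 1.39

[A⁻]/[HA] = 1.39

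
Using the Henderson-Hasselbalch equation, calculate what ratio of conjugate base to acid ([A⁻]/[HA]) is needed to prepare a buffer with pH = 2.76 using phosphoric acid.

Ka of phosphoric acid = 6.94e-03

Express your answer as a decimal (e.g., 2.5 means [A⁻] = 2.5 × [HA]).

pKa = -log(6.94e-03) = 2.1586. pH = pKa + log([A⁻]/[HA]), so log([A⁻]/[HA]) = pH − pKa = 2.76 − 2.1586 = 0.6014. [A⁻]/[HA] = 10^(0.6014) = 3.99

[A⁻]/[HA] = 3.99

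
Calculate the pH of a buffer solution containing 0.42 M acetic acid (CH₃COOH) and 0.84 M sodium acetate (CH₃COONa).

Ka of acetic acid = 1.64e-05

pKa = -log(1.64e-05) = 4.79. pH = pKa + log([A⁻]/[HA]) = 4.79 + log(0.84/0.42)

pH = 5.09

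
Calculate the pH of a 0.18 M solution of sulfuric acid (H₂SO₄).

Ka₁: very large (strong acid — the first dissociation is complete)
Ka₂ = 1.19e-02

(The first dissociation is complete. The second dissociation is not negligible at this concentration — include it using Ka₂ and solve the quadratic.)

First dissociation is complete: [H⁺]₀ = [HSO₄⁻]₀ = C = 0.18 M. Second dissociation HSO₄⁻ ⇌ H⁺ + SO₄²⁻: let x = [SO₄²⁻]. Ka₂ = (C + x)·x / (C − x) = 1.19e-02 → x² + (C + Ka₂)·x − Ka₂·C = 0 → x² + 0.19190·x − 2.142e-03 = 0. x = (−0.19190 + √(0.19190² + 4 × 2.142e-03)) / 2 = 1.0579e-02 M. [H⁺] = C + x = 0.18 + 1.0579e-02 = 1.9058e-01 M. pH = -log(1.9058e-01) = 0.72.

pH = 0.72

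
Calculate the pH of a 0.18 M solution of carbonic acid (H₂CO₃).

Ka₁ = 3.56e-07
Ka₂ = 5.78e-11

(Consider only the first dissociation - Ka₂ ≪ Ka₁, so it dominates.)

First dissociation dominates. From Ka₁ = [H⁺][HA⁻]/[H₂A], x² + Ka₁·x − Ka₁·C = 0 with C = 0.18 M and Ka₁ = 3.56e-07. Solving: [H⁺] = (−Ka₁ + √(Ka₁² + 4·Ka₁·C)) / 2 = 2.5296e-04 M. pH = -log(2.5296e-04) = 3.60.

pH = 3.60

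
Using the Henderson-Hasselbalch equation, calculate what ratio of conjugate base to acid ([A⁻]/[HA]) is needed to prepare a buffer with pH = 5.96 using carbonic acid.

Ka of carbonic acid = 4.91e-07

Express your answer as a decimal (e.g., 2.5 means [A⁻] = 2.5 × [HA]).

pKa = -log(4.91e-07) = 6.3089. pH = pKa + log([A⁻]/[HA]), so log([A⁻]/[HA]) = pH − pKa = 5.96 − 6.3089 = -0.3489. [A⁻]/[HA] = 10^(-0.3489) = 0.448

[A⁻]/[HA] = 0.448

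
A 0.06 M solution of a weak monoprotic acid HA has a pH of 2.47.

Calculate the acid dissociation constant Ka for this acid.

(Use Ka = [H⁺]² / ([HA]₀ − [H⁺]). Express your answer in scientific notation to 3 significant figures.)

[H⁺] = 10^(−pH) = 10^(−2.47) = 3.388e-03 M. For HA ⇌ H⁺ + A⁻, Ka = [H⁺][A⁻]/[HA] = [H⁺]² / ([HA]₀ − [H⁺]) = (3.388e-03)² / (0.06 − 3.388e-03) = 2.03e-04.

K_a = 2.03e-04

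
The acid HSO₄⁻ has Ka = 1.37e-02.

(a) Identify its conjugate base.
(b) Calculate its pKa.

(a) The conjugate base is formed by removing one H⁺ from HSO₄⁻, giving SO₄²⁻. (b) pKa = -log(Ka) = -log(1.37e-02) = 1.86.

Conjugate base: SO₄²⁻; pK_a = 1.86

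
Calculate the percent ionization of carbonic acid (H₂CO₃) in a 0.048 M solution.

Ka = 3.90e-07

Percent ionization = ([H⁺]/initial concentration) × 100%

Using Ka equilibrium: x² + Ka×x - Ka×C = 0. Solving: [H⁺] = 1.3663e-04. Percent = (1.3663e-04/0.048) × 100

Percent ionization = 0.285%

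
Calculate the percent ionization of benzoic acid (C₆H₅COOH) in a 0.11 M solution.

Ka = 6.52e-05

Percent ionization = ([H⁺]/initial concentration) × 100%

Using Ka equilibrium: x² + Ka×x - Ka×C = 0. Solving: [H⁺] = 2.6457e-03. Percent = (2.6457e-03/0.11) × 100

Percent ionization = 2.41%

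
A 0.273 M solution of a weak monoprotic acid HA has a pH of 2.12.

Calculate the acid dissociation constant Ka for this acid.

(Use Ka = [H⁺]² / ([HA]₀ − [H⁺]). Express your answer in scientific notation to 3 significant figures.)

[H⁺] = 10^(−pH) = 10^(−2.12) = 7.586e-03 M. For HA ⇌ H⁺ + A⁻, Ka = [H⁺][A⁻]/[HA] = [H⁺]² / ([HA]₀ − [H⁺]) = (7.586e-03)² / (0.273 − 7.586e-03) = 2.17e-04.

K_a = 2.17e-04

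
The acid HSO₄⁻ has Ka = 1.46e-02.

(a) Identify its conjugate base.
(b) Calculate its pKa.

(a) The conjugate base is formed by removing one H⁺ from HSO₄⁻, giving SO₄²⁻. (b) pKa = -log(Ka) = -log(1.46e-02) = 1.84.

Conjugate base: SO₄²⁻; pK_a = 1.84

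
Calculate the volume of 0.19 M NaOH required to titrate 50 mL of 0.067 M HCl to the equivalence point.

At equivalence: moles acid = moles base. moles HCl = 0.067 × 50/1000 = 0.00335 mol. V_base = moles / 0.19 × 1000 = 17.6 mL.

V_{base} = 17.6 mL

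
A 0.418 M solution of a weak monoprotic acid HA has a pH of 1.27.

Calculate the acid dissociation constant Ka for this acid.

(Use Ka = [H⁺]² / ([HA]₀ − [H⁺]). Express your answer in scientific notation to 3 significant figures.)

[H⁺] = 10^(−pH) = 10^(−1.27) = 5.370e-02 M. For HA ⇌ H⁺ + A⁻, Ka = [H⁺][A⁻]/[HA] = [H⁺]² / ([HA]₀ − [H⁺]) = (5.370e-02)² / (0.418 − 5.370e-02) = 7.92e-03.

K_a = 7.92e-03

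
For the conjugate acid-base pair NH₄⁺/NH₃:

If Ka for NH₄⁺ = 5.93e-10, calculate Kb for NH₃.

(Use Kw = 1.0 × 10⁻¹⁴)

For a conjugate pair Ka × Kb = Kw, so Kb = Kw/Ka = 1.0 × 10⁻¹⁴ / 5.93e-10 = 1.69e-05.

K_b = 1.69e-05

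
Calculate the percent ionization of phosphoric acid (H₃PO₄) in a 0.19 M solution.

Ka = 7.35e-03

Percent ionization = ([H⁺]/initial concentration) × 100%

Using Ka equilibrium: x² + Ka×x - Ka×C = 0. Solving: [H⁺] = 3.3875e-02. Percent = (3.3875e-02/0.19) × 100

Percent ionization = 17.8%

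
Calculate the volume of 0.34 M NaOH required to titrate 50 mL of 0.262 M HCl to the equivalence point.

At equivalence: moles acid = moles base. moles HCl = 0.262 × 50/1000 = 0.0131 mol. V_base = moles / 0.34 × 1000 = 38.5 mL.

V_{base} = 38.5 mL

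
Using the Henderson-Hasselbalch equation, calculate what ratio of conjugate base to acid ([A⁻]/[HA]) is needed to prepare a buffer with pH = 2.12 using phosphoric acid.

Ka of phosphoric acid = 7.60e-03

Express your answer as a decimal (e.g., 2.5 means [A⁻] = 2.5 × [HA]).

pKa = -log(7.60e-03) = 2.1192. pH = pKa + log([A⁻]/[HA]), so log([A⁻]/[HA]) = pH − pKa = 2.12 − 2.1192 = 0.0008. [A⁻]/[HA] = 10^(0.0008) = 1.00

[A⁻]/[HA] = 1.00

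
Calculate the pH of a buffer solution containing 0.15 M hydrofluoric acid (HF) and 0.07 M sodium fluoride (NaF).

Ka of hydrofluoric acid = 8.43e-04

pKa = -log(8.43e-04) = 3.07. pH = pKa + log([A⁻]/[HA]) = 3.07 + log(0.07/0.15)

pH = 2.74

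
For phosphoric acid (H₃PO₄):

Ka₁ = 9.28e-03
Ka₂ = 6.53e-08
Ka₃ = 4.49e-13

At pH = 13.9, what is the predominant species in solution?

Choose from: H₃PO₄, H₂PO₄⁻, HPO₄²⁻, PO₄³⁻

pKa₁ = 2.03, pKa₂ = 7.19, pKa₃ = 12.35. For a polyprotic acid the predominant species crosses at each pKa: below pKa_n the protonated form dominates, above it the deprotonated form does. At pH = 13.9, the predominant species is PO₄³⁻.

PO₄³⁻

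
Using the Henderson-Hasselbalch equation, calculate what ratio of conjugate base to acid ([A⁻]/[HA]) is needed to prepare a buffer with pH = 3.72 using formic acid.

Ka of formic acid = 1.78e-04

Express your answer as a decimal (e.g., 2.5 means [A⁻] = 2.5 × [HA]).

pKa = -log(1.78e-04) = 3.7496. pH = pKa + log([A⁻]/[HA]), so log([A⁻]/[HA]) = pH − pKa = 3.72 − 3.7496 = -0.0296. [A⁻]/[HA] = 10^(-0.0296) = 0.934

[A⁻]/[HA] = 0.934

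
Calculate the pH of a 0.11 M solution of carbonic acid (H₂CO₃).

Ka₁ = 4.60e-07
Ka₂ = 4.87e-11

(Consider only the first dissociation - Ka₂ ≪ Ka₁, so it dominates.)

First dissociation dominates. From Ka₁ = [H⁺][HA⁻]/[H₂A], x² + Ka₁·x − Ka₁·C = 0 with C = 0.11 M and Ka₁ = 4.60e-07. Solving: [H⁺] = (−Ka₁ + √(Ka₁² + 4·Ka₁·C)) / 2 = 2.2471e-04 M. pH = -log(2.2471e-04) = 3.65.

pH = 3.65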